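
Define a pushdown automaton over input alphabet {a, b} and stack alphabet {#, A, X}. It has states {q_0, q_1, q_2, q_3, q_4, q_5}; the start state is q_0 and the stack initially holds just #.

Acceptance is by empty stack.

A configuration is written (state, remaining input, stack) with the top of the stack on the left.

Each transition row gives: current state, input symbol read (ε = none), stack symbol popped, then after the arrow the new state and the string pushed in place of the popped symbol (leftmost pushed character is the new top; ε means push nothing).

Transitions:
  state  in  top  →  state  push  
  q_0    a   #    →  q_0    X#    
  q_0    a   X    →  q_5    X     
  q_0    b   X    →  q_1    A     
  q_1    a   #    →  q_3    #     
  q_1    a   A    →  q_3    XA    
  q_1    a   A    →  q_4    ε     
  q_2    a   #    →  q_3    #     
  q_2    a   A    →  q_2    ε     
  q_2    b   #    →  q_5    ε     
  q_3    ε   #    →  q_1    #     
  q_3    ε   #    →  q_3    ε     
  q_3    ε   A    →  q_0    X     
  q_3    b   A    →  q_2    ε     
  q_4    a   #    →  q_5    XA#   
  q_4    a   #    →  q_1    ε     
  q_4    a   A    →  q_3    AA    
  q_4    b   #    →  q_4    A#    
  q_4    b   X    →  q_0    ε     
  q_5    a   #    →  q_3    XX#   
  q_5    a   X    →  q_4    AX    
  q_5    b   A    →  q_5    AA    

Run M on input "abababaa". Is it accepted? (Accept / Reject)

One accepting computation: (q_0, abababaa, #) ⊢ (q_0, bababaa, X#) ⊢ (q_1, ababaa, A#) ⊢ (q_4, babaa, #) ⊢ (q_4, abaa, A#) ⊢ (q_3, baa, AA#) ⊢ (q_2, aa, A#) ⊢ (q_2, a, #) ⊢ (q_3, ε, #) ⊢ (q_3, ε, ε)
All input consumed and the stack is empty.

Accept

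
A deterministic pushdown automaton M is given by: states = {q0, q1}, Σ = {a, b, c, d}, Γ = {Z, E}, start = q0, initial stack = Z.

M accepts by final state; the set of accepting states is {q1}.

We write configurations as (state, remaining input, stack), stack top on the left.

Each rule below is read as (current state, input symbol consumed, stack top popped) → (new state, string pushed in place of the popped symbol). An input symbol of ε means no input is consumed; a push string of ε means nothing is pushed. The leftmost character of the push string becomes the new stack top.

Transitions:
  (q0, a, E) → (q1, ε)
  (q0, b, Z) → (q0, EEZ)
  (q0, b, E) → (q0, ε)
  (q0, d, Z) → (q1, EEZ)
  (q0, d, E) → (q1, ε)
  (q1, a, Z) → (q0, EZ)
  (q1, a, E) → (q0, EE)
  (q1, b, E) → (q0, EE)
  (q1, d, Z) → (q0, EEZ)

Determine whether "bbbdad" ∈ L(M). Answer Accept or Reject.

Accept

(q0, bbbdad, Z) ⊢ (q0, bbdad, EEZ) ⊢ (q0, bdad, EZ) ⊢ (q0, dad, Z) ⊢ (q1, ad, EEZ) ⊢ (q0, d, EEEZ) ⊢ (q1, ε, EEZ)
All input consumed; state q1 ∈ F.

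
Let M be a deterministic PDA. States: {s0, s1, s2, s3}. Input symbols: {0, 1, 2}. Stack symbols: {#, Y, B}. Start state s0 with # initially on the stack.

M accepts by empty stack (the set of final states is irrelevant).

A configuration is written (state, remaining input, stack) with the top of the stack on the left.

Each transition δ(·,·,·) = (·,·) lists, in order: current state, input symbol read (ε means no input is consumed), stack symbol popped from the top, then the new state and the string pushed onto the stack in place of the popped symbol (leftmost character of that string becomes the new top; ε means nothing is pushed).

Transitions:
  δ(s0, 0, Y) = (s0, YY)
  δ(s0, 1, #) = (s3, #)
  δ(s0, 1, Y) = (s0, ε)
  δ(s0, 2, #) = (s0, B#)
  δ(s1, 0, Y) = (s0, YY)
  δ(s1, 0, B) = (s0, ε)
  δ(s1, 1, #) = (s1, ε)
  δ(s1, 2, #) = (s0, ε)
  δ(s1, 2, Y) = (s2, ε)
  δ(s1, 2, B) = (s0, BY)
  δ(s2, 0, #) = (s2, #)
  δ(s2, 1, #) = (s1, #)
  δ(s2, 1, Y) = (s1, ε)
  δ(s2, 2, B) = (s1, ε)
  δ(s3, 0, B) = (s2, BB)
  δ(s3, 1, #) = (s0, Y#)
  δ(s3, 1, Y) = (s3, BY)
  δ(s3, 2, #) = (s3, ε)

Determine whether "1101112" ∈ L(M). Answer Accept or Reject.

(s0, 1101112, #)
  read 1, top #: go to s3, push # → (s3, 101112, #)
  read 1, top #: go to s0, push Y# → (s0, 01112, Y#)
  read 0, top Y: go to s0, push YY → (s0, 1112, YY#)
  read 1, top Y: go to s0, push ε → (s0, 112, Y#)
  read 1, top Y: go to s0, push ε → (s0, 12, #)
  read 1, top #: go to s3, push # → (s3, 2, #)
  read 2, top #: go to s3, push ε → (s3, ε, ε)
All input consumed and the stack is empty.

Accept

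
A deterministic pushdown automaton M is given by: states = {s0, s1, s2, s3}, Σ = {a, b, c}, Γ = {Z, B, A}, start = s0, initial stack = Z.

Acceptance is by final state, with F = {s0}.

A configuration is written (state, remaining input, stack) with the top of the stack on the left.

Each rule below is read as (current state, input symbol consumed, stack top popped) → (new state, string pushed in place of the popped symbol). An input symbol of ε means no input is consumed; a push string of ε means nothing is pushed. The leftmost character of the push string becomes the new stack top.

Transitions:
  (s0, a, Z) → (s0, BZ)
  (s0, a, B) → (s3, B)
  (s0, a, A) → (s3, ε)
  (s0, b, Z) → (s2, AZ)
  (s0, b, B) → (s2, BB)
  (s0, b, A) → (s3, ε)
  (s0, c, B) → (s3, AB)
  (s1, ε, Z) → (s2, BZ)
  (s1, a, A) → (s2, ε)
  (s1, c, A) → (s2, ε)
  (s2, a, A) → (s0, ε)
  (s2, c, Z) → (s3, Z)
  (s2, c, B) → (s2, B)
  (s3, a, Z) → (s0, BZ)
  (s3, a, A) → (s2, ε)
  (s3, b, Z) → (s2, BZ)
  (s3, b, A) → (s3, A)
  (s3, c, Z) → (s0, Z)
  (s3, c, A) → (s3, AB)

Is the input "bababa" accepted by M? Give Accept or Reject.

(s0, bababa, Z) ⊢ (s2, ababa, AZ) ⊢ (s0, baba, Z) ⊢ (s2, aba, AZ) ⊢ (s0, ba, Z) ⊢ (s2, a, AZ) ⊢ (s0, ε, Z)
All input consumed; state s0 ∈ F.

Accept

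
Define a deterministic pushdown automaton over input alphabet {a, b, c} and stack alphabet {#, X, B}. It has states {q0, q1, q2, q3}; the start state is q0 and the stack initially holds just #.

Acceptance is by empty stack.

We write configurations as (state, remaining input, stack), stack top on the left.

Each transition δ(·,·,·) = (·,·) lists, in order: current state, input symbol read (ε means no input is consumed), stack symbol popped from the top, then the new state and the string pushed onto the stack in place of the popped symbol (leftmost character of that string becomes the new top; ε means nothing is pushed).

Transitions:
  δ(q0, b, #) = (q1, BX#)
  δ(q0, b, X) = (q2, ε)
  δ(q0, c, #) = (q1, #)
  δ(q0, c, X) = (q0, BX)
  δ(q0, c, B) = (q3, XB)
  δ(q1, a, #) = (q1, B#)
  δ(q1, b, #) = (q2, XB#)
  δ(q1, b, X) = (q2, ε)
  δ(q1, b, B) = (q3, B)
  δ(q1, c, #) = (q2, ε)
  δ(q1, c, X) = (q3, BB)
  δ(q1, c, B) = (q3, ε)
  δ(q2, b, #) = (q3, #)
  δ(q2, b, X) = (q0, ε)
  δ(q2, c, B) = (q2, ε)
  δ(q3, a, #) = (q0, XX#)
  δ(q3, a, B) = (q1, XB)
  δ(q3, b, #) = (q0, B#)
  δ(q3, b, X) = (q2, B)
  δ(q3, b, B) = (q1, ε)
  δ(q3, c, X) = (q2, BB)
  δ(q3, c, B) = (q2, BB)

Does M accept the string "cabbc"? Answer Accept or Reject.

(q0, cabbc, #)
  read c, top #: go to q1, push # → (q1, abbc, #)
  read a, top #: go to q1, push B# → (q1, bbc, B#)
  read b, top B: go to q3, push B → (q3, bc, B#)
  read b, top B: go to q1, push ε → (q1, c, #)
  read c, top #: go to q2, push ε → (q2, ε, ε)
All input consumed and the stack is empty.

Accept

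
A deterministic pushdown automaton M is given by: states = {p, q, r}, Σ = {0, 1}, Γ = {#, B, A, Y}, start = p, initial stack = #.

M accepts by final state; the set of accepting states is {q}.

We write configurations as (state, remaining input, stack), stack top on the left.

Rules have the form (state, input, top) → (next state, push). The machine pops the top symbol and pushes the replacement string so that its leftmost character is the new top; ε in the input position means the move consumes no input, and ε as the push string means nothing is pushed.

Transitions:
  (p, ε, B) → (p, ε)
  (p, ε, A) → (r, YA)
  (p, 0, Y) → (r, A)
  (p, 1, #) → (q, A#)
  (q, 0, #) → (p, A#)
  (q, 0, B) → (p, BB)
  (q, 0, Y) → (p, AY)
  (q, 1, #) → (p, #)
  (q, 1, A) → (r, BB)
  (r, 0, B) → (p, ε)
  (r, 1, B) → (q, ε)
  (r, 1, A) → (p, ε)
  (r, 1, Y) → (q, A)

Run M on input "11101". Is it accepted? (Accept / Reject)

(p, 11101, #)
  read 1, top #: go to q, push A# → (q, 1101, A#)
  read 1, top A: go to r, push BB → (r, 101, BB#)
  read 1, top B: go to q, push ε → (q, 01, B#)
  read 0, top B: go to p, push BB → (p, 1, BB#)
  ε-move, top B: go to p, push ε → (p, 1, B#)
  ε-move, top B: go to p, push ε → (p, 1, #)
  read 1, top #: go to q, push A# → (q, ε, A#)
All input consumed; state q ∈ F.

Accept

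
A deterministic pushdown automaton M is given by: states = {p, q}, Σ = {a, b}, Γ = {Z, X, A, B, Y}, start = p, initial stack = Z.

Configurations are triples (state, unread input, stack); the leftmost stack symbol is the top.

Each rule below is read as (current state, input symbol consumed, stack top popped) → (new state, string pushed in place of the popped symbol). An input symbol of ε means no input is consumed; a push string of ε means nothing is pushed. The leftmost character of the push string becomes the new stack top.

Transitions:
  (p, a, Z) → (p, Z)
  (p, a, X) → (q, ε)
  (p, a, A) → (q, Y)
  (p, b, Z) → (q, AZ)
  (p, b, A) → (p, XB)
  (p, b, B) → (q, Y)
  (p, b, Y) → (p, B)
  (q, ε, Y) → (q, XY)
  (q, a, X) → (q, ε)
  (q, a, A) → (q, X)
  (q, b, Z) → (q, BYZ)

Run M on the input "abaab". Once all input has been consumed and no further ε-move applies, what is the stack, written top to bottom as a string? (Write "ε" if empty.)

(p, abaab, Z) ⊢ (p, baab, Z) ⊢ (q, aab, AZ) ⊢ (q, ab, XZ) ⊢ (q, b, Z) ⊢ (q, ε, BYZ)
All input consumed in state q with stack BYZ.

BYZ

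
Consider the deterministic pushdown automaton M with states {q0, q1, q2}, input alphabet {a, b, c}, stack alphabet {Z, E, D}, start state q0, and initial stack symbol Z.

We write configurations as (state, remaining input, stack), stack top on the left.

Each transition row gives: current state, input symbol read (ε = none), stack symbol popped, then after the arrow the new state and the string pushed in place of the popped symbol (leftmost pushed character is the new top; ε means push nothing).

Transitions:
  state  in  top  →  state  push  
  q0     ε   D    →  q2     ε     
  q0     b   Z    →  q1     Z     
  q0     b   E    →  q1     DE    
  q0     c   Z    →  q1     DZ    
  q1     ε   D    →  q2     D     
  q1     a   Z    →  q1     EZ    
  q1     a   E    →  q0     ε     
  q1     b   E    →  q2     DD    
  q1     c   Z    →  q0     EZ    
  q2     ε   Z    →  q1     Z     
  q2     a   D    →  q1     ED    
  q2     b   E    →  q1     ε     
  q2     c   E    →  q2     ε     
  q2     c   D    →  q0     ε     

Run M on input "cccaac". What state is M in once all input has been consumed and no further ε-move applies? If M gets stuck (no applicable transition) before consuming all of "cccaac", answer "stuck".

q0

(q0, cccaac, Z)
  read c, top Z: go to q1, push DZ → (q1, ccaac, DZ)
  ε-move, top D: go to q2, push D → (q2, ccaac, DZ)
  read c, top D: go to q0, push ε → (q0, caac, Z)
  read c, top Z: go to q1, push DZ → (q1, aac, DZ)
  ε-move, top D: go to q2, push D → (q2, aac, DZ)
  read a, top D: go to q1, push ED → (q1, ac, EDZ)
  read a, top E: go to q0, push ε → (q0, c, DZ)
  ε-move, top D: go to q2, push ε → (q2, c, Z)
  ε-move, top Z: go to q1, push Z → (q1, c, Z)
  read c, top Z: go to q0, push EZ → (q0, ε, EZ)
All input consumed; M is in state q0.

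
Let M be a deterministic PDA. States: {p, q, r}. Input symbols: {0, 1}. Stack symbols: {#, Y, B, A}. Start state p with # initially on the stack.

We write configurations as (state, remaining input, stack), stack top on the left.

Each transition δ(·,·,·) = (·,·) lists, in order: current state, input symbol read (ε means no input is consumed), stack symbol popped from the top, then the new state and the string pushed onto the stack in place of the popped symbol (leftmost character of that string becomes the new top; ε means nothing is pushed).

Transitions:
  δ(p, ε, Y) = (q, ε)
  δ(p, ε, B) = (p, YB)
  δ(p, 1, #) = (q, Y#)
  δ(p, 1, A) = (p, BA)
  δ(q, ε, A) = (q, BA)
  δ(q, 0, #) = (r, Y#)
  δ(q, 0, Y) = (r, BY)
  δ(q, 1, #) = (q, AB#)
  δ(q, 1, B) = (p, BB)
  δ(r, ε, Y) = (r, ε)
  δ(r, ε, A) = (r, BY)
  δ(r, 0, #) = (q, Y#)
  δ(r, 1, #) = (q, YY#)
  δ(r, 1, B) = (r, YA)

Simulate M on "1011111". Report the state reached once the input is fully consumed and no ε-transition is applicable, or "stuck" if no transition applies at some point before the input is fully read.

r

(p, 1011111, #)
  read 1, top #: go to q, push Y# → (q, 011111, Y#)
  read 0, top Y: go to r, push BY → (r, 11111, BY#)
  read 1, top B: go to r, push YA → (r, 1111, YAY#)
  ε-move, top Y: go to r, push ε → (r, 1111, AY#)
  ε-move, top A: go to r, push BY → (r, 1111, BYY#)
  read 1, top B: go to r, push YA → (r, 111, YAYY#)
  ε-move, top Y: go to r, push ε → (r, 111, AYY#)
  ε-move, top A: go to r, push BY → (r, 111, BYYY#)
  read 1, top B: go to r, push YA → (r, 11, YAYYY#)
  ε-move, top Y: go to r, push ε → (r, 11, AYYY#)
  ε-move, top A: go to r, push BY → (r, 11, BYYYY#)
  read 1, top B: go to r, push YA → (r, 1, YAYYYY#)
  ε-move, top Y: go to r, push ε → (r, 1, AYYYY#)
  ε-move, top A: go to r, push BY → (r, 1, BYYYYY#)
  read 1, top B: go to r, push YA → (r, ε, YAYYYYY#)
  ε-move, top Y: go to r, push ε → (r, ε, AYYYYY#)
  ε-move, top A: go to r, push BY → (r, ε, BYYYYYY#)
All input consumed; M is in state r.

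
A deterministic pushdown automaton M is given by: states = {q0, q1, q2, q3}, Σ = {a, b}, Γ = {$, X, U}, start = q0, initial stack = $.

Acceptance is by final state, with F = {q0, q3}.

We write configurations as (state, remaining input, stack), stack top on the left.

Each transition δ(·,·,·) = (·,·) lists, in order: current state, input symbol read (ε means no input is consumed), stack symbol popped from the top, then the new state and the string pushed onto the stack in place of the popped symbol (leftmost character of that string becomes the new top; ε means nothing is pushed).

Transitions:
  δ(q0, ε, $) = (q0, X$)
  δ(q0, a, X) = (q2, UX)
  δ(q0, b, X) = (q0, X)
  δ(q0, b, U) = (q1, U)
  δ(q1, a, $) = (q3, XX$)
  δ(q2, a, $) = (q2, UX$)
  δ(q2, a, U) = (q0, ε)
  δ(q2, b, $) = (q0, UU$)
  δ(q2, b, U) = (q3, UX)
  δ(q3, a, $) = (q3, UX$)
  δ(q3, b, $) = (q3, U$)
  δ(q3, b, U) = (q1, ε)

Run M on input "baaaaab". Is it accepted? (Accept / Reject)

(q0, baaaaab, $) ⊢ (q0, baaaaab, X$) ⊢ (q0, aaaaab, X$) ⊢ (q2, aaaab, UX$) ⊢ (q0, aaab, X$) ⊢ (q2, aab, UX$) ⊢ (q0, ab, X$) ⊢ (q2, b, UX$) ⊢ (q3, ε, UXX$)
All input consumed; state q3 ∈ F.

Accept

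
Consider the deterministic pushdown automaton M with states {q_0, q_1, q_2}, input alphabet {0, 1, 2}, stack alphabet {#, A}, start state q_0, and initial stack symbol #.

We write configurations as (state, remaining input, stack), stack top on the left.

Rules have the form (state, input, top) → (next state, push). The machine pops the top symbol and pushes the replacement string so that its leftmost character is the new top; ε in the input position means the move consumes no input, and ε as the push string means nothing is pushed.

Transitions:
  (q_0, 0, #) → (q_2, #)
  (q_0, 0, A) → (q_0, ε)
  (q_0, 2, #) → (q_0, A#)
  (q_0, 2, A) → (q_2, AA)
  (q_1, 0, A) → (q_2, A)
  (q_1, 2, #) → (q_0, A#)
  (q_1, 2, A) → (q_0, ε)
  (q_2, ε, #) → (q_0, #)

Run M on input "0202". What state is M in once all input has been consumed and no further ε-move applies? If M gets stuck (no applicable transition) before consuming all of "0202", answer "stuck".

(q_0, 0202, #) ⊢ (q_2, 202, #) ⊢ (q_0, 202, #) ⊢ (q_0, 02, A#) ⊢ (q_0, 2, #) ⊢ (q_0, ε, A#)
All input consumed; M is in state q_0.

q_0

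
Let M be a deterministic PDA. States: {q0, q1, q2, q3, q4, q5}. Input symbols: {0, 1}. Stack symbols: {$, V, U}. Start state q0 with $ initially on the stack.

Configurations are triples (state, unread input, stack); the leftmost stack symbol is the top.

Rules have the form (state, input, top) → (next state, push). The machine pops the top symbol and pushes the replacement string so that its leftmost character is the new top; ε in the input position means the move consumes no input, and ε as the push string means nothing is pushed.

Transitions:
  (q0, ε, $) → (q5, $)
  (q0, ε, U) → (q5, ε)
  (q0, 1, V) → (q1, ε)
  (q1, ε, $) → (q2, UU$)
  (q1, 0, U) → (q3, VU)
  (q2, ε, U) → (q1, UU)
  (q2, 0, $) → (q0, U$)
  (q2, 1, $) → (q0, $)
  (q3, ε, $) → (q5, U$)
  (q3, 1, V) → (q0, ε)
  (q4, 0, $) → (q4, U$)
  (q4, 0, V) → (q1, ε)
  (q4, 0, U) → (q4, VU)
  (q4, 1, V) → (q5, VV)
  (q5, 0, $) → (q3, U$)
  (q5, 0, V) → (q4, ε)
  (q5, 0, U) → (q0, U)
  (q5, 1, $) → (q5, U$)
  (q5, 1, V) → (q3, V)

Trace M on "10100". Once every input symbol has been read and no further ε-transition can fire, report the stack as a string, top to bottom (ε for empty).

(q0, 10100, $)
  ε-move, top $: go to q5, push $ → (q5, 10100, $)
  read 1, top $: go to q5, push U$ → (q5, 0100, U$)
  read 0, top U: go to q0, push U → (q0, 100, U$)
  ε-move, top U: go to q5, push ε → (q5, 100, $)
  read 1, top $: go to q5, push U$ → (q5, 00, U$)
  read 0, top U: go to q0, push U → (q0, 0, U$)
  ε-move, top U: go to q5, push ε → (q5, 0, $)
  read 0, top $: go to q3, push U$ → (q3, ε, U$)
All input consumed in state q3 with stack U$.

U$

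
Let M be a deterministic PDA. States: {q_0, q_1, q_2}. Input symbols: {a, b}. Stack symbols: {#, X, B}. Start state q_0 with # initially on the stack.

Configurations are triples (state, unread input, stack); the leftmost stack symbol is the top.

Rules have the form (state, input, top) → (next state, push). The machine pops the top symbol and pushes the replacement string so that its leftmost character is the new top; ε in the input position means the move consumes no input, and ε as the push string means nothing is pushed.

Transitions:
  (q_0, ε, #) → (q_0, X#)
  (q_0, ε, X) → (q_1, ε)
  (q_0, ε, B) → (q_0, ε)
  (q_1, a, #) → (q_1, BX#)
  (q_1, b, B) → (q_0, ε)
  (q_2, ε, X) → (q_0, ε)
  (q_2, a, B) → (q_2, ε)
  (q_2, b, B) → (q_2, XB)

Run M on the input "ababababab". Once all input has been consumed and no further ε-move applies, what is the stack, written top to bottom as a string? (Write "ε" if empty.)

(q_0, ababababab, #)
  ε-move, top #: go to q_0, push X# → (q_0, ababababab, X#)
  ε-move, top X: go to q_1, push ε → (q_1, ababababab, #)
  read a, top #: go to q_1, push BX# → (q_1, babababab, BX#)
  read b, top B: go to q_0, push ε → (q_0, abababab, X#)
  ε-move, top X: go to q_1, push ε → (q_1, abababab, #)
  read a, top #: go to q_1, push BX# → (q_1, bababab, BX#)
  read b, top B: go to q_0, push ε → (q_0, ababab, X#)
  ε-move, top X: go to q_1, push ε → (q_1, ababab, #)
  read a, top #: go to q_1, push BX# → (q_1, babab, BX#)
  read b, top B: go to q_0, push ε → (q_0, abab, X#)
  ε-move, top X: go to q_1, push ε → (q_1, abab, #)
  read a, top #: go to q_1, push BX# → (q_1, bab, BX#)
  read b, top B: go to q_0, push ε → (q_0, ab, X#)
  ε-move, top X: go to q_1, push ε → (q_1, ab, #)
  read a, top #: go to q_1, push BX# → (q_1, b, BX#)
  read b, top B: go to q_0, push ε → (q_0, ε, X#)
  ε-move, top X: go to q_1, push ε → (q_1, ε, #)
All input consumed in state q_1 with stack #.

#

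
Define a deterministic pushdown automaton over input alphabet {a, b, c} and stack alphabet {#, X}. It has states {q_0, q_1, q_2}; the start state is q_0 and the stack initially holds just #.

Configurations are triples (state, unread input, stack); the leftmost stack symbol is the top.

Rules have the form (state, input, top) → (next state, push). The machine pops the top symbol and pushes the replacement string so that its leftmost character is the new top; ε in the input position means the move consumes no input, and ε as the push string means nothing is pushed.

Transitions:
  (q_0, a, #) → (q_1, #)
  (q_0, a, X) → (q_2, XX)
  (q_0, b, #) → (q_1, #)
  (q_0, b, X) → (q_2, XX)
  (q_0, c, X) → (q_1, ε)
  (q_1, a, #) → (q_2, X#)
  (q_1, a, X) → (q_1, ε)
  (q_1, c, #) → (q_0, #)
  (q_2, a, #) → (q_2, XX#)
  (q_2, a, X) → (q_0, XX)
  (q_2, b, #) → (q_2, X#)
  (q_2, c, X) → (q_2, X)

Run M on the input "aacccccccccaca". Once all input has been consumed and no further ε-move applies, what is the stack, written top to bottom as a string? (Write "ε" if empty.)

#

(q_0, aacccccccccaca, #)
  read a, top #: go to q_1, push # → (q_1, acccccccccaca, #)
  read a, top #: go to q_2, push X# → (q_2, cccccccccaca, X#)
  read c, top X: go to q_2, push X → (q_2, ccccccccaca, X#)
  read c, top X: go to q_2, push X → (q_2, cccccccaca, X#)
  read c, top X: go to q_2, push X → (q_2, ccccccaca, X#)
  read c, top X: go to q_2, push X → (q_2, cccccaca, X#)
  read c, top X: go to q_2, push X → (q_2, ccccaca, X#)
  read c, top X: go to q_2, push X → (q_2, cccaca, X#)
  read c, top X: go to q_2, push X → (q_2, ccaca, X#)
  read c, top X: go to q_2, push X → (q_2, caca, X#)
  read c, top X: go to q_2, push X → (q_2, aca, X#)
  read a, top X: go to q_0, push XX → (q_0, ca, XX#)
  read c, top X: go to q_1, push ε → (q_1, a, X#)
  read a, top X: go to q_1, push ε → (q_1, ε, #)
All input consumed in state q_1 with stack #.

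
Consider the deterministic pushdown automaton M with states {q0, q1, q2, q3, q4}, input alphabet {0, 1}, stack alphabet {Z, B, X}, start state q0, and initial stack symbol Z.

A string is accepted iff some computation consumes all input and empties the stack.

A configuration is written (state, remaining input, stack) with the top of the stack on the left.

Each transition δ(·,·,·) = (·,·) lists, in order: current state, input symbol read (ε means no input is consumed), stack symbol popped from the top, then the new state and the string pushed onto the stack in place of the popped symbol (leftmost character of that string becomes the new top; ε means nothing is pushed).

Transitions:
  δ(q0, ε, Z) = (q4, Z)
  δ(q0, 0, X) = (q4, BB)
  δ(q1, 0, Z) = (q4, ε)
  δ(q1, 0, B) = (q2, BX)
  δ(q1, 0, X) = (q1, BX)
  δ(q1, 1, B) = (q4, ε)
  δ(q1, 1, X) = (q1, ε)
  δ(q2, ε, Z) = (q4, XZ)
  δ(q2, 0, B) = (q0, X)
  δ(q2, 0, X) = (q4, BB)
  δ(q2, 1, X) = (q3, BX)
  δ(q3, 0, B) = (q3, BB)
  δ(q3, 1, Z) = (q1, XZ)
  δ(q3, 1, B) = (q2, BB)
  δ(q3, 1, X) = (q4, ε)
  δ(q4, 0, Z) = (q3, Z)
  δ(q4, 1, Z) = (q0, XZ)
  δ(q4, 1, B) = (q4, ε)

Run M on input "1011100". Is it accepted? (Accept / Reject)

Reject

(q0, 1011100, Z)
  ε-move, top Z: go to q4, push Z → (q4, 1011100, Z)
  read 1, top Z: go to q0, push XZ → (q0, 011100, XZ)
  read 0, top X: go to q4, push BB → (q4, 11100, BBZ)
  read 1, top B: go to q4, push ε → (q4, 1100, BZ)
  read 1, top B: go to q4, push ε → (q4, 100, Z)
  read 1, top Z: go to q0, push XZ → (q0, 00, XZ)
  read 0, top X: go to q4, push BB → (q4, 0, BBZ)
No transition applies at (q4, 0, BBZ); input not fully consumed.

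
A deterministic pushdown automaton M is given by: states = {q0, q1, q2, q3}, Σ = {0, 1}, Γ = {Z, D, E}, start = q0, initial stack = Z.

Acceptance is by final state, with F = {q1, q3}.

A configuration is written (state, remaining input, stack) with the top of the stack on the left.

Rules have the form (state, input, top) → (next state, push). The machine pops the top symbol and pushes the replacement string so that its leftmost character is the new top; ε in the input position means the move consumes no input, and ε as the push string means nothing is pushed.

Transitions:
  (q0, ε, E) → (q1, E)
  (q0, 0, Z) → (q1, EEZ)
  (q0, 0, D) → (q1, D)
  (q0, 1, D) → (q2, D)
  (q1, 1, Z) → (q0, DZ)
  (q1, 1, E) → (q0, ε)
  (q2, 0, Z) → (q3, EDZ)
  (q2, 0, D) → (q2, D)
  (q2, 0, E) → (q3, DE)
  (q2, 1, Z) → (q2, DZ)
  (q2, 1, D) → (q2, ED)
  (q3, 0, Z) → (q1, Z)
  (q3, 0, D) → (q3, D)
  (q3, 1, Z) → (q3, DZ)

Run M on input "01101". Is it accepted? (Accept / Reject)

(q0, 01101, Z)
  read 0, top Z: go to q1, push EEZ → (q1, 1101, EEZ)
  read 1, top E: go to q0, push ε → (q0, 101, EZ)
  ε-move, top E: go to q1, push E → (q1, 101, EZ)
  read 1, top E: go to q0, push ε → (q0, 01, Z)
  read 0, top Z: go to q1, push EEZ → (q1, 1, EEZ)
  read 1, top E: go to q0, push ε → (q0, ε, EZ)
  ε-move, top E: go to q1, push E → (q1, ε, EZ)
All input consumed; state q1 ∈ F.

Accept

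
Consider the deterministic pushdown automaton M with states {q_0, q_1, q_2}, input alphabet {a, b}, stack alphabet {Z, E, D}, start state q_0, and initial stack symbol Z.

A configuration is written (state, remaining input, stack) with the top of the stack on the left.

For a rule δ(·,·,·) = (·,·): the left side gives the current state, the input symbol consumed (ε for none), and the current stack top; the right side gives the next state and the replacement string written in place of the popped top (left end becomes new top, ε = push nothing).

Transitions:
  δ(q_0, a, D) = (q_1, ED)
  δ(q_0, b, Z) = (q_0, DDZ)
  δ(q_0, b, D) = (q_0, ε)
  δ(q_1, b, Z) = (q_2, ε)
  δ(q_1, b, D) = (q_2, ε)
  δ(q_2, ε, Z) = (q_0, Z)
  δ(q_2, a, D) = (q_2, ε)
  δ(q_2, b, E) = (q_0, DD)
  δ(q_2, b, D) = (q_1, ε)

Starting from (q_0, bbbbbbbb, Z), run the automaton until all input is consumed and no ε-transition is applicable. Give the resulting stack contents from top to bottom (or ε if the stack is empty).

DZ

(q_0, bbbbbbbb, Z)
  read b, top Z: go to q_0, push DDZ → (q_0, bbbbbbb, DDZ)
  read b, top D: go to q_0, push ε → (q_0, bbbbbb, DZ)
  read b, top D: go to q_0, push ε → (q_0, bbbbb, Z)
  read b, top Z: go to q_0, push DDZ → (q_0, bbbb, DDZ)
  read b, top D: go to q_0, push ε → (q_0, bbb, DZ)
  read b, top D: go to q_0, push ε → (q_0, bb, Z)
  read b, top Z: go to q_0, push DDZ → (q_0, b, DDZ)
  read b, top D: go to q_0, push ε → (q_0, ε, DZ)
All input consumed in state q_0 with stack DZ.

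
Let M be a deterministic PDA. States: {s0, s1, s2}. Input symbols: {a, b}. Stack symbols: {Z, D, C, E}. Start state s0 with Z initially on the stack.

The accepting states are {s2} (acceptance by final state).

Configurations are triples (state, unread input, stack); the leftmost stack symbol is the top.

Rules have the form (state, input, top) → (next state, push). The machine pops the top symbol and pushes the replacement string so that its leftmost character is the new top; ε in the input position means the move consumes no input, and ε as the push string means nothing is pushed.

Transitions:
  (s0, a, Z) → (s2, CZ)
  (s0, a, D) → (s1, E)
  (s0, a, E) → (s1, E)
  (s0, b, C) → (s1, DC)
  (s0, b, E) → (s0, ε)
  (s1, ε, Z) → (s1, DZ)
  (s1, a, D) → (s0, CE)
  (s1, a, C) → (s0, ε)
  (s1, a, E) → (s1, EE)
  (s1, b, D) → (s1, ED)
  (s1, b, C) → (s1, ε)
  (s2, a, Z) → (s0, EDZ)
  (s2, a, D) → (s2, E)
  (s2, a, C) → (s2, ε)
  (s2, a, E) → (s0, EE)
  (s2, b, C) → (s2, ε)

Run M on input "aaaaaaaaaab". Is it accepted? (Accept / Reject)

Reject

(s0, aaaaaaaaaab, Z) ⊢ (s2, aaaaaaaaab, CZ) ⊢ (s2, aaaaaaaab, Z) ⊢ (s0, aaaaaaab, EDZ) ⊢ (s1, aaaaaab, EDZ) ⊢ (s1, aaaaab, EEDZ) ⊢ (s1, aaaab, EEEDZ) ⊢ (s1, aaab, EEEEDZ) ⊢ (s1, aab, EEEEEDZ) ⊢ (s1, ab, EEEEEEDZ) ⊢ (s1, b, EEEEEEEDZ)
No transition applies at (s1, b, EEEEEEEDZ); input not fully consumed.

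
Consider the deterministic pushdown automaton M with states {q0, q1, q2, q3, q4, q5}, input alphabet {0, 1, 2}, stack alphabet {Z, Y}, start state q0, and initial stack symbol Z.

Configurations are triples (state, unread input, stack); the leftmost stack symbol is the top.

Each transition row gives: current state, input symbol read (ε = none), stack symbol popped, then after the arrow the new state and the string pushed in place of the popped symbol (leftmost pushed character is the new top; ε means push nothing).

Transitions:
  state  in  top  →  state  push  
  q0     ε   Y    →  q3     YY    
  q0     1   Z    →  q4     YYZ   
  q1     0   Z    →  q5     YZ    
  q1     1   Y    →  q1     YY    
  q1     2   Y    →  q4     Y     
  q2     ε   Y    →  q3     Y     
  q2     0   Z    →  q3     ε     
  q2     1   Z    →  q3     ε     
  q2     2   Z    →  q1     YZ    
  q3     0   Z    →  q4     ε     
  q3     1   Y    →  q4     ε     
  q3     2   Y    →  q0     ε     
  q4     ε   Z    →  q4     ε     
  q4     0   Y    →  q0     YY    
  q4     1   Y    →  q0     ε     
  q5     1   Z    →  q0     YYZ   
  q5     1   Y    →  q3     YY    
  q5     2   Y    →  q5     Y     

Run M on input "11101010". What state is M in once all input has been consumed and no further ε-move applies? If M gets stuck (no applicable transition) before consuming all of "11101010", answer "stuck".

q3

(q0, 11101010, Z)
  read 1, top Z: go to q4, push YYZ → (q4, 1101010, YYZ)
  read 1, top Y: go to q0, push ε → (q0, 101010, YZ)
  ε-move, top Y: go to q3, push YY → (q3, 101010, YYZ)
  read 1, top Y: go to q4, push ε → (q4, 01010, YZ)
  read 0, top Y: go to q0, push YY → (q0, 1010, YYZ)
  ε-move, top Y: go to q3, push YY → (q3, 1010, YYYZ)
  read 1, top Y: go to q4, push ε → (q4, 010, YYZ)
  read 0, top Y: go to q0, push YY → (q0, 10, YYYZ)
  ε-move, top Y: go to q3, push YY → (q3, 10, YYYYZ)
  read 1, top Y: go to q4, push ε → (q4, 0, YYYZ)
  read 0, top Y: go to q0, push YY → (q0, ε, YYYYZ)
  ε-move, top Y: go to q3, push YY → (q3, ε, YYYYYZ)
All input consumed; M is in state q3.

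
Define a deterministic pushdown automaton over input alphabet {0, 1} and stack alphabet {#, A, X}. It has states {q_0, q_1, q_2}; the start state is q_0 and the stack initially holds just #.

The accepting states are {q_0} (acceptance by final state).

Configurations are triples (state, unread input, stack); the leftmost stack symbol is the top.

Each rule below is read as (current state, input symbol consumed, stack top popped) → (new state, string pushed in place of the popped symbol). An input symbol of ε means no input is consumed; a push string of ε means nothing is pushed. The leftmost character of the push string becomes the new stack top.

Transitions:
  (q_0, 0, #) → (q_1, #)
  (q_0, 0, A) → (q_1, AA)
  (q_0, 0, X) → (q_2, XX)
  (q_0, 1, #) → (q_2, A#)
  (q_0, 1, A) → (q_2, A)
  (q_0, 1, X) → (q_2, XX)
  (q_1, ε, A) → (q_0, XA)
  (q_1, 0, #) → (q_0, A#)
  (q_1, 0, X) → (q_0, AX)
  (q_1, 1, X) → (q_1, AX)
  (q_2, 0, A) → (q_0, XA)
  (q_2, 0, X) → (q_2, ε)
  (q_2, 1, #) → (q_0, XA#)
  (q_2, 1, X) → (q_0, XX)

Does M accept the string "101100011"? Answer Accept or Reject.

Reject

(q_0, 101100011, #) ⊢ (q_2, 01100011, A#) ⊢ (q_0, 1100011, XA#) ⊢ (q_2, 100011, XXA#) ⊢ (q_0, 00011, XXXA#) ⊢ (q_2, 0011, XXXXA#) ⊢ (q_2, 011, XXXA#) ⊢ (q_2, 11, XXA#) ⊢ (q_0, 1, XXXA#) ⊢ (q_2, ε, XXXXA#)
All input consumed; state q_2 ∉ F and no further ε-move applies.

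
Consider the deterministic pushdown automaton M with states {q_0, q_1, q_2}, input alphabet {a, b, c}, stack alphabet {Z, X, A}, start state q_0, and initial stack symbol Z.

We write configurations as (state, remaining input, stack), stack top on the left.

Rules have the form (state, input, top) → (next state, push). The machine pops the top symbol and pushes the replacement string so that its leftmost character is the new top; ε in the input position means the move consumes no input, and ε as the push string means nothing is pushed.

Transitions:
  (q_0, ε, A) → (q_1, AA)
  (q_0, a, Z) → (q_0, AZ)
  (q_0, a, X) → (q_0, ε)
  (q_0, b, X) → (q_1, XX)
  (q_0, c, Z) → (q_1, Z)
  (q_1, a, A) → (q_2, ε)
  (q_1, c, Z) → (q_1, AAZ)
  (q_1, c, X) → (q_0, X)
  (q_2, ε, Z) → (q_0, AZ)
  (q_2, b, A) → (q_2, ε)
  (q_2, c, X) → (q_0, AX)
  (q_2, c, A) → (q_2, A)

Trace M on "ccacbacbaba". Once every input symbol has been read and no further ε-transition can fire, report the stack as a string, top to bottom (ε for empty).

(q_0, ccacbacbaba, Z)
  read c, top Z: go to q_1, push Z → (q_1, cacbacbaba, Z)
  read c, top Z: go to q_1, push AAZ → (q_1, acbacbaba, AAZ)
  read a, top A: go to q_2, push ε → (q_2, cbacbaba, AZ)
  read c, top A: go to q_2, push A → (q_2, bacbaba, AZ)
  read b, top A: go to q_2, push ε → (q_2, acbaba, Z)
  ε-move, top Z: go to q_0, push AZ → (q_0, acbaba, AZ)
  ε-move, top A: go to q_1, push AA → (q_1, acbaba, AAZ)
  read a, top A: go to q_2, push ε → (q_2, cbaba, AZ)
  read c, top A: go to q_2, push A → (q_2, baba, AZ)
  read b, top A: go to q_2, push ε → (q_2, aba, Z)
  ε-move, top Z: go to q_0, push AZ → (q_0, aba, AZ)
  ε-move, top A: go to q_1, push AA → (q_1, aba, AAZ)
  read a, top A: go to q_2, push ε → (q_2, ba, AZ)
  read b, top A: go to q_2, push ε → (q_2, a, Z)
  ε-move, top Z: go to q_0, push AZ → (q_0, a, AZ)
  ε-move, top A: go to q_1, push AA → (q_1, a, AAZ)
  read a, top A: go to q_2, push ε → (q_2, ε, AZ)
All input consumed in state q_2 with stack AZ.

AZ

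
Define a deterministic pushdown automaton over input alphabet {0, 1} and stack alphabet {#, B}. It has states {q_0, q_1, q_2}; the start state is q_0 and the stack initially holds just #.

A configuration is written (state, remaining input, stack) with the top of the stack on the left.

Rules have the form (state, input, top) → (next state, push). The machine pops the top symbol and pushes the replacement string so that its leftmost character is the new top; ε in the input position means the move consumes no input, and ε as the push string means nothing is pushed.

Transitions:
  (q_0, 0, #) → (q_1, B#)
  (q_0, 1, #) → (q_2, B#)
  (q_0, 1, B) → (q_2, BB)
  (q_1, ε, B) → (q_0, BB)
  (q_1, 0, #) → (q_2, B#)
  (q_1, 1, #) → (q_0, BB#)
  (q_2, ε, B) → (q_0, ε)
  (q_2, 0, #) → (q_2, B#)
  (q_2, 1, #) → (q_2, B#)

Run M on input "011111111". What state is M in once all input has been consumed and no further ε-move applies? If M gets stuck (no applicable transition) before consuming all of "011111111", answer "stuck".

(q_0, 011111111, #) ⊢ (q_1, 11111111, B#) ⊢ (q_0, 11111111, BB#) ⊢ (q_2, 1111111, BBB#) ⊢ (q_0, 1111111, BB#) ⊢ (q_2, 111111, BBB#) ⊢ (q_0, 111111, BB#) ⊢ (q_2, 11111, BBB#) ⊢ (q_0, 11111, BB#) ⊢ (q_2, 1111, BBB#) ⊢ (q_0, 1111, BB#) ⊢ (q_2, 111, BBB#) ⊢ (q_0, 111, BB#) ⊢ (q_2, 11, BBB#) ⊢ (q_0, 11, BB#) ⊢ (q_2, 1, BBB#) ⊢ (q_0, 1, BB#) ⊢ (q_2, ε, BBB#) ⊢ (q_0, ε, BB#)
All input consumed; M is in state q_0.

q_0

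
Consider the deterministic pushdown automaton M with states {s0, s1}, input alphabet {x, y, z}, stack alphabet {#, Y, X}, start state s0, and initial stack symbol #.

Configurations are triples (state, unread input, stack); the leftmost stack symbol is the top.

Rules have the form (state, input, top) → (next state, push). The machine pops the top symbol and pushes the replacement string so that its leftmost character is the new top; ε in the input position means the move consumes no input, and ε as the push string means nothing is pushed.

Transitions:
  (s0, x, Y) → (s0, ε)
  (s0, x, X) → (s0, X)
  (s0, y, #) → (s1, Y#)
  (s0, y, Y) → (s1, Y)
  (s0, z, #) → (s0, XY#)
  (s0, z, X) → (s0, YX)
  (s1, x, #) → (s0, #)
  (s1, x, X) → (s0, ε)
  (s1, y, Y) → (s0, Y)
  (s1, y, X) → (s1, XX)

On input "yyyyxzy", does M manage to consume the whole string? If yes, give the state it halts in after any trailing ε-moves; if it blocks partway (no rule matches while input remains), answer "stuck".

(s0, yyyyxzy, #) ⊢ (s1, yyyxzy, Y#) ⊢ (s0, yyxzy, Y#) ⊢ (s1, yxzy, Y#) ⊢ (s0, xzy, Y#) ⊢ (s0, zy, #) ⊢ (s0, y, XY#)
No transition for (s0, y, top X); M blocks with input y remaining.

stuck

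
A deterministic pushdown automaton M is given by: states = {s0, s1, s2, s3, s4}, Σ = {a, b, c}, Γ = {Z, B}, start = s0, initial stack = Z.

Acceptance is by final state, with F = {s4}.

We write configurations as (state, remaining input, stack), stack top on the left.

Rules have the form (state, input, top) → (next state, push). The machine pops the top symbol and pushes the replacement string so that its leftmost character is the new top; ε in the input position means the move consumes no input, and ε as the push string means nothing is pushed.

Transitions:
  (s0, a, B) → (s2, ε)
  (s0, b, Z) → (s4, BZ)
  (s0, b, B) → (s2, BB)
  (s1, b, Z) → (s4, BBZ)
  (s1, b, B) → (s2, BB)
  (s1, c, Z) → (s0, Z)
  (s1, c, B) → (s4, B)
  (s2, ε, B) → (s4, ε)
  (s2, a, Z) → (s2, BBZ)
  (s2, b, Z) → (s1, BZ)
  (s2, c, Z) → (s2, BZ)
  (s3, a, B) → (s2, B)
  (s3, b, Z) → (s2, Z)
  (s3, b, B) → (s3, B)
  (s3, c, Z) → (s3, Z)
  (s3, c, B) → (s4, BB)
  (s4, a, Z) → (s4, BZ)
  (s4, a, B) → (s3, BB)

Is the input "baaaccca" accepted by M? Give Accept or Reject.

Reject

(s0, baaaccca, Z)
  read b, top Z: go to s4, push BZ → (s4, aaaccca, BZ)
  read a, top B: go to s3, push BB → (s3, aaccca, BBZ)
  read a, top B: go to s2, push B → (s2, accca, BBZ)
  ε-move, top B: go to s4, push ε → (s4, accca, BZ)
  read a, top B: go to s3, push BB → (s3, ccca, BBZ)
  read c, top B: go to s4, push BB → (s4, cca, BBBZ)
No transition applies at (s4, cca, BBBZ); input not fully consumed.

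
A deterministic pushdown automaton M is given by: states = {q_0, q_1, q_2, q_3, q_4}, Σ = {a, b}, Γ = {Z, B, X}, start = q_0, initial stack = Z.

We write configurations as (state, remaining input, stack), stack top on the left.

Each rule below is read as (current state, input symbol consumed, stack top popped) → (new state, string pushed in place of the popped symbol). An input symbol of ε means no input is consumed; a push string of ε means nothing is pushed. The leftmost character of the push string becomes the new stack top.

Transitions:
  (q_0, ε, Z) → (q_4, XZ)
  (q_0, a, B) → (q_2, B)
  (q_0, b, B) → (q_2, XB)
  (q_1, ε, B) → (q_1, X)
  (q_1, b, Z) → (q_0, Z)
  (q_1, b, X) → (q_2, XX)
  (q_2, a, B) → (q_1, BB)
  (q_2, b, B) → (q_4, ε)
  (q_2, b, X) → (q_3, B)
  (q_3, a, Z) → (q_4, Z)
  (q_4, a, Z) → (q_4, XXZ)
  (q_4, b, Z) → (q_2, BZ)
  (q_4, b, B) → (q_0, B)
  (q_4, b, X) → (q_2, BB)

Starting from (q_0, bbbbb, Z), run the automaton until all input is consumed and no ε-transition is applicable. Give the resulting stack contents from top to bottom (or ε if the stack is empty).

(q_0, bbbbb, Z)
  ε-move, top Z: go to q_4, push XZ → (q_4, bbbbb, XZ)
  read b, top X: go to q_2, push BB → (q_2, bbbb, BBZ)
  read b, top B: go to q_4, push ε → (q_4, bbb, BZ)
  read b, top B: go to q_0, push B → (q_0, bb, BZ)
  read b, top B: go to q_2, push XB → (q_2, b, XBZ)
  read b, top X: go to q_3, push B → (q_3, ε, BBZ)
All input consumed in state q_3 with stack BBZ.

BBZ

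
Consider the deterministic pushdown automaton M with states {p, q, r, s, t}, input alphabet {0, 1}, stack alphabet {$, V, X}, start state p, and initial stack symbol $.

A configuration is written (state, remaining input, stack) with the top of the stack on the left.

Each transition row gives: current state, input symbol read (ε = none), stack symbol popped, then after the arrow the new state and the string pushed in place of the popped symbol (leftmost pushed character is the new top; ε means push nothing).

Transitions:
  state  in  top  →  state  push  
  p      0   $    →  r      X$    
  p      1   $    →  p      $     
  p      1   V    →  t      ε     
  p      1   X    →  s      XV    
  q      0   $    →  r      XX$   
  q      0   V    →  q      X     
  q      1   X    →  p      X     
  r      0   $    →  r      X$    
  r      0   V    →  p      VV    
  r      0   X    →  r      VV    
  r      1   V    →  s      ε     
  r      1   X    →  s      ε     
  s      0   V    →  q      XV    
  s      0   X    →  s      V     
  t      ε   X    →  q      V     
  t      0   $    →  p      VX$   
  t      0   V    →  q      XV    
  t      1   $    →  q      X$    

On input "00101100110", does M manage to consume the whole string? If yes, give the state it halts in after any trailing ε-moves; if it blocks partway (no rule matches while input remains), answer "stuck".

s

(p, 00101100110, $)
  read 0, top $: go to r, push X$ → (r, 0101100110, X$)
  read 0, top X: go to r, push VV → (r, 101100110, VV$)
  read 1, top V: go to s, push ε → (s, 01100110, V$)
  read 0, top V: go to q, push XV → (q, 1100110, XV$)
  read 1, top X: go to p, push X → (p, 100110, XV$)
  read 1, top X: go to s, push XV → (s, 00110, XVV$)
  read 0, top X: go to s, push V → (s, 0110, VVV$)
  read 0, top V: go to q, push XV → (q, 110, XVVV$)
  read 1, top X: go to p, push X → (p, 10, XVVV$)
  read 1, top X: go to s, push XV → (s, 0, XVVVV$)
  read 0, top X: go to s, push V → (s, ε, VVVVV$)
All input consumed; M is in state s.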